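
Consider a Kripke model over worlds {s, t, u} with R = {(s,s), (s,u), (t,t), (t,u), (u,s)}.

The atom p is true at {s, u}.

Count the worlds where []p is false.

1

s: successors {s, u}; p there: s:T, u:T. ✓
t: successors {t, u}; p there: t:F, u:T. ✗
u: successors {s}; p there: s:T. ✓
Satisfying worlds: {s, u}.
So []p fails at the other 1 world.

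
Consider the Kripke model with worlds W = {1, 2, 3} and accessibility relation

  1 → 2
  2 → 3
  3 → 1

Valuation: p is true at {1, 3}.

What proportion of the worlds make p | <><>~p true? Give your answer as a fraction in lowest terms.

1: p is T, <><>~p is F. ✓
2: p is F, <><>~p is F. ✗
3: p is T, <><>~p is T. ✓
That's 2 of 3 worlds, so 2/3.

2/3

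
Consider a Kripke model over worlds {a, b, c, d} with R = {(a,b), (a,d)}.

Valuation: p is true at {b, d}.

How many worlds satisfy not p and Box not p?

a: not p is T, Box not p is F. ✗
b: not p is F, Box not p is T. ✗
c: not p is T, Box not p is T. ✓
d: not p is F, Box not p is T. ✗
Satisfying worlds: {c}.

1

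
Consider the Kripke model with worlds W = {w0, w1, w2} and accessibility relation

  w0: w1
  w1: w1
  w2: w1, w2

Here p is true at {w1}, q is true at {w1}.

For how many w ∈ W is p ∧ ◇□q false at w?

2

w0: p is F, ◇□q is T. ✗
w1: p is T, ◇□q is T. ✓
w2: p is F, ◇□q is T. ✗
Satisfying worlds: {w1}.
So p ∧ ◇□q fails at the other 2 worlds.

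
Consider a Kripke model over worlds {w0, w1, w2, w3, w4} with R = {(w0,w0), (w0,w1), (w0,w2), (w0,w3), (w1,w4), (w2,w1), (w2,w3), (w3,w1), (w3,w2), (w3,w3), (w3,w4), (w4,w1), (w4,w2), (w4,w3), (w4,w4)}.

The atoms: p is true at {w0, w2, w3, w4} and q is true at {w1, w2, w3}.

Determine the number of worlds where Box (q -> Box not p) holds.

w0: successors {w0, w1, w2, w3}; q -> Box not p there: w0:T, w1:F, w2:F, w3:F. ✗
w1: successors {w4}; q -> Box not p there: w4:T. ✓
w2: successors {w1, w3}; q -> Box not p there: w1:F, w3:F. ✗
w3: successors {w1, w2, w3, w4}; q -> Box not p there: w1:F, w2:F, w3:F, w4:T. ✗
w4: successors {w1, w2, w3, w4}; q -> Box not p there: w1:F, w2:F, w3:F, w4:T. ✗
Satisfying worlds: {w1}.

1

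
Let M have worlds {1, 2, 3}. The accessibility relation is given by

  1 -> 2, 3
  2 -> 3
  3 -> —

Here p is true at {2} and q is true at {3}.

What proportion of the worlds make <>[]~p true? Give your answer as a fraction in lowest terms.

2/3

1: successors {2, 3}; []~p there: 2:T, 3:T. ✓
2: successors {3}; []~p there: 3:T. ✓
3: no successors, so <>[]~p fails. ✗
That's 2 of 3 worlds, so 2/3.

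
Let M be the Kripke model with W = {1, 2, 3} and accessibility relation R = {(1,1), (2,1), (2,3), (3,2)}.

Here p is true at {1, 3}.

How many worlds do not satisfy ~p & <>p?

1: ~p is F, <>p is T. ✗
2: ~p is T, <>p is T. ✓
3: ~p is F, <>p is F. ✗
Satisfying worlds: {2}.
So ~p & <>p fails at the other 2 worlds.

2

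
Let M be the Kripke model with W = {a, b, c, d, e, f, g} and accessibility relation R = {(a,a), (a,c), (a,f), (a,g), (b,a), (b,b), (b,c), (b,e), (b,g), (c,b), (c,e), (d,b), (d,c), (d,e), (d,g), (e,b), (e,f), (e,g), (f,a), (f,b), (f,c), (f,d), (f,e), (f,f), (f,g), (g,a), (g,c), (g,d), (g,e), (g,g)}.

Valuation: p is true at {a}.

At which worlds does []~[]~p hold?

a: successors {a, c, f, g}; ~[]~p there: a:T, c:F, f:T, g:T. ✗
b: successors {a, b, c, e, g}; ~[]~p there: a:T, b:T, c:F, e:F, g:T. ✗
c: successors {b, e}; ~[]~p there: b:T, e:F. ✗
d: successors {b, c, e, g}; ~[]~p there: b:T, c:F, e:F, g:T. ✗
e: successors {b, f, g}; ~[]~p there: b:T, f:T, g:T. ✓
f: successors {a, b, c, d, e, f, g}; ~[]~p there: a:T, b:T, c:F, d:F, e:F, f:T, g:T. ✗
g: successors {a, c, d, e, g}; ~[]~p there: a:T, c:F, d:F, e:F, g:T. ✗

{e}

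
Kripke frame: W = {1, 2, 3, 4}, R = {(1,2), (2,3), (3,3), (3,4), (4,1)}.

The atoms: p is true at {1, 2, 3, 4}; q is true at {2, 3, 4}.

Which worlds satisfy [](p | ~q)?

1: successors {2}; p | ~q there: 2:T. ✓
2: successors {3}; p | ~q there: 3:T. ✓
3: successors {3, 4}; p | ~q there: 3:T, 4:T. ✓
4: successors {1}; p | ~q there: 1:T. ✓

{1, 2, 3, 4}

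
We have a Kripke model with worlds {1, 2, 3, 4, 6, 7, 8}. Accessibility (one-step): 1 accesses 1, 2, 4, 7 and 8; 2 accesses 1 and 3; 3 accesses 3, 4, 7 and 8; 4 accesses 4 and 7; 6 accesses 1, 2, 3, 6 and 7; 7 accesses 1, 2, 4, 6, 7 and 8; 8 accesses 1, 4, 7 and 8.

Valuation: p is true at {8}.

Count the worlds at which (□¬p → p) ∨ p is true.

4

1: □¬p → p is T, p is F. ✓
2: □¬p → p is F, p is F. ✗
3: □¬p → p is T, p is F. ✓
4: □¬p → p is F, p is F. ✗
6: □¬p → p is F, p is F. ✗
7: □¬p → p is T, p is F. ✓
8: □¬p → p is T, p is T. ✓
Satisfying worlds: {1, 3, 7, 8}.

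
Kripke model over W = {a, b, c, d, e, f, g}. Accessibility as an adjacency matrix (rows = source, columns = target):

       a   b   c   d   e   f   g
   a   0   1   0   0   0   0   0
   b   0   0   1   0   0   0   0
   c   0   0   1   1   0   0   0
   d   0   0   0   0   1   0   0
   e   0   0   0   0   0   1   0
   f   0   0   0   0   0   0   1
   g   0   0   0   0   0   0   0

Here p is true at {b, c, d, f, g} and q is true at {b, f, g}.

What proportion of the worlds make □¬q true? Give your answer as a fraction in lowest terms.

a: successors {b}; ¬q there: b:F. ✗
b: successors {c}; ¬q there: c:T. ✓
c: successors {c, d}; ¬q there: c:T, d:T. ✓
d: successors {e}; ¬q there: e:T. ✓
e: successors {f}; ¬q there: f:F. ✗
f: successors {g}; ¬q there: g:F. ✗
g: no successors, so □¬q holds vacuously. ✓
That's 4 of 7 worlds, so 4/7.

4/7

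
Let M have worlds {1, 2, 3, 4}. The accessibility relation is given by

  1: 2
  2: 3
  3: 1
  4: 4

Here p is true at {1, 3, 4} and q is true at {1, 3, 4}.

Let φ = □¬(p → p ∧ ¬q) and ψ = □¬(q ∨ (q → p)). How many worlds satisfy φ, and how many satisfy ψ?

3 and 0

For □¬(p → p ∧ ¬q):
1: successors {2}; ¬(p → p ∧ ¬q) there: 2:F. ✗
2: successors {3}; ¬(p → p ∧ ¬q) there: 3:T. ✓
3: successors {1}; ¬(p → p ∧ ¬q) there: 1:T. ✓
4: successors {4}; ¬(p → p ∧ ¬q) there: 4:T. ✓
— 3 worlds.
For □¬(q ∨ (q → p)):
1: successors {2}; ¬(q ∨ (q → p)) there: 2:F. ✗
2: successors {3}; ¬(q ∨ (q → p)) there: 3:F. ✗
3: successors {1}; ¬(q ∨ (q → p)) there: 1:F. ✗
4: successors {4}; ¬(q ∨ (q → p)) there: 4:F. ✗
— 0 worlds.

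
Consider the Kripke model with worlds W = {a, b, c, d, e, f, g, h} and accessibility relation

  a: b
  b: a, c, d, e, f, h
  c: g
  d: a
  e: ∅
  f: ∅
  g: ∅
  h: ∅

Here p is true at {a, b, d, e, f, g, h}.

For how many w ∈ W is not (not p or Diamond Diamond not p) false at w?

2

a: not p or Diamond Diamond not p is T. ✗
b: not p or Diamond Diamond not p is F. ✓
c: not p or Diamond Diamond not p is T. ✗
d: not p or Diamond Diamond not p is F. ✓
e: not p or Diamond Diamond not p is F. ✓
f: not p or Diamond Diamond not p is F. ✓
g: not p or Diamond Diamond not p is F. ✓
h: not p or Diamond Diamond not p is F. ✓
Satisfying worlds: {b, d, e, f, g, h}.
So not (not p or Diamond Diamond not p) fails at the other 2 worlds.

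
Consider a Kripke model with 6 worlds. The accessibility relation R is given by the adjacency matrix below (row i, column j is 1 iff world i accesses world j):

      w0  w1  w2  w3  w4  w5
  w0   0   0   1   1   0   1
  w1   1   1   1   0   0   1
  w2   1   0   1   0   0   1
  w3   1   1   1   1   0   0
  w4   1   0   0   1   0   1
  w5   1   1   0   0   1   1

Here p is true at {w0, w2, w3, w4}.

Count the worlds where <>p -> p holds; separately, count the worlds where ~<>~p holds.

4 and 0

For <>p -> p:
w0: <>p is T, p is T. ✓
w1: <>p is T, p is F. ✗
w2: <>p is T, p is T. ✓
w3: <>p is T, p is T. ✓
w4: <>p is T, p is T. ✓
w5: <>p is T, p is F. ✗
— 4 worlds.
For ~<>~p:
w0: <>~p is T. ✗
w1: <>~p is T. ✗
w2: <>~p is T. ✗
w3: <>~p is T. ✗
w4: <>~p is T. ✗
w5: <>~p is T. ✗
— 0 worlds.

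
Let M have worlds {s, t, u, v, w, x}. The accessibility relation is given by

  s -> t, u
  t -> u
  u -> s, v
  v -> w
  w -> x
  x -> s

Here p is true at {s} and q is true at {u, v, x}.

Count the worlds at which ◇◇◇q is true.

5

s: successors {t, u}; ◇◇q there: t:T, u:T. ✓
t: successors {u}; ◇◇q there: u:T. ✓
u: successors {s, v}; ◇◇q there: s:T, v:T. ✓
v: successors {w}; ◇◇q there: w:F. ✗
w: successors {x}; ◇◇q there: x:T. ✓
x: successors {s}; ◇◇q there: s:T. ✓
Satisfying worlds: {s, t, u, w, x}.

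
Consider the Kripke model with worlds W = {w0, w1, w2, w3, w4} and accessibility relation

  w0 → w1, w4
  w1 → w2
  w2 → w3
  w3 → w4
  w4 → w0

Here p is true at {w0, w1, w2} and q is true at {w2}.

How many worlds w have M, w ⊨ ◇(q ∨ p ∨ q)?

3

w0: successors {w1, w4}; q ∨ p ∨ q there: w1:T, w4:F. ✓
w1: successors {w2}; q ∨ p ∨ q there: w2:T. ✓
w2: successors {w3}; q ∨ p ∨ q there: w3:F. ✗
w3: successors {w4}; q ∨ p ∨ q there: w4:F. ✗
w4: successors {w0}; q ∨ p ∨ q there: w0:T. ✓
Satisfying worlds: {w0, w1, w4}.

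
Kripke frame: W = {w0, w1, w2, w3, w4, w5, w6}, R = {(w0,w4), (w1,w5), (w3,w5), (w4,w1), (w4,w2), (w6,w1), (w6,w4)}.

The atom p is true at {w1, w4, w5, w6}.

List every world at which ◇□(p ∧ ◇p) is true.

{w1, w3, w4}

w0: successors {w4}; □(p ∧ ◇p) there: w4:F. ✗
w1: successors {w5}; □(p ∧ ◇p) there: w5:T. ✓
w2: no successors, so ◇□(p ∧ ◇p) fails. ✗
w3: successors {w5}; □(p ∧ ◇p) there: w5:T. ✓
w4: successors {w1, w2}; □(p ∧ ◇p) there: w1:F, w2:T. ✓
w5: no successors, so ◇□(p ∧ ◇p) fails. ✗
w6: successors {w1, w4}; □(p ∧ ◇p) there: w1:F, w4:F. ✗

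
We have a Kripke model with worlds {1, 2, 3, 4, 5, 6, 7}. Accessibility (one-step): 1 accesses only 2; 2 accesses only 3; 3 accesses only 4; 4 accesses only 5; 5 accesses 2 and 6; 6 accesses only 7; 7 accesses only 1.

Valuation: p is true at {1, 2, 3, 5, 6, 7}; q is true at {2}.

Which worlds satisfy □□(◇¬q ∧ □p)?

{2, 3, 4, 7}

1: successors {2}; □(◇¬q ∧ □p) there: 2:F. ✗
2: successors {3}; □(◇¬q ∧ □p) there: 3:T. ✓
3: successors {4}; □(◇¬q ∧ □p) there: 4:T. ✓
4: successors {5}; □(◇¬q ∧ □p) there: 5:T. ✓
5: successors {2, 6}; □(◇¬q ∧ □p) there: 2:F, 6:T. ✗
6: successors {7}; □(◇¬q ∧ □p) there: 7:F. ✗
7: successors {1}; □(◇¬q ∧ □p) there: 1:T. ✓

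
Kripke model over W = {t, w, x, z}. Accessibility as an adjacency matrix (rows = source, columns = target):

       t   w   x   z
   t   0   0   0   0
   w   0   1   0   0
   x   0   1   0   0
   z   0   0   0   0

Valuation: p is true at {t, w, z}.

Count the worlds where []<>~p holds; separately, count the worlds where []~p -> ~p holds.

2 and 2

For []<>~p:
t: no successors, so []<>~p holds vacuously. ✓
w: successors {w}; <>~p there: w:F. ✗
x: successors {w}; <>~p there: w:F. ✗
z: no successors, so []<>~p holds vacuously. ✓
— 2 worlds.
For []~p -> ~p:
t: []~p is T, ~p is F. ✗
w: []~p is F, ~p is F. ✓
x: []~p is F, ~p is T. ✓
z: []~p is T, ~p is F. ✗
— 2 worlds.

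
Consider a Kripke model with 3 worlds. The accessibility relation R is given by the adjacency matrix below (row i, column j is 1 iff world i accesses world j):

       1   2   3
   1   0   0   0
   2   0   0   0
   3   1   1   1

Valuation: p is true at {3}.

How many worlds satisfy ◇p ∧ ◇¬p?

1

1: ◇p is F, ◇¬p is F. ✗
2: ◇p is F, ◇¬p is F. ✗
3: ◇p is T, ◇¬p is T. ✓
Satisfying worlds: {3}.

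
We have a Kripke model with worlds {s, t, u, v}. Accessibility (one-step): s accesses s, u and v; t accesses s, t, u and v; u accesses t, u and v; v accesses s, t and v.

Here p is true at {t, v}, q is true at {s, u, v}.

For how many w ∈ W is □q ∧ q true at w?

1

s: □q is T, q is T. ✓
t: □q is F, q is F. ✗
u: □q is F, q is T. ✗
v: □q is F, q is T. ✗
Satisfying worlds: {s}.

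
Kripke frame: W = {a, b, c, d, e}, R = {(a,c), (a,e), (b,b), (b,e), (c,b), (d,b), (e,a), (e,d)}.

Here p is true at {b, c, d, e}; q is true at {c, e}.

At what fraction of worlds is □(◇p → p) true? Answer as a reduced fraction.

4/5

a: successors {c, e}; ◇p → p there: c:T, e:T. ✓
b: successors {b, e}; ◇p → p there: b:T, e:T. ✓
c: successors {b}; ◇p → p there: b:T. ✓
d: successors {b}; ◇p → p there: b:T. ✓
e: successors {a, d}; ◇p → p there: a:F, d:T. ✗
That's 4 of 5 worlds, so 4/5.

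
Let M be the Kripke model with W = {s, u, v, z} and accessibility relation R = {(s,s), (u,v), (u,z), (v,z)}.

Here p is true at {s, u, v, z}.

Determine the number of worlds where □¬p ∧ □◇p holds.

1

s: □¬p is F, □◇p is T. ✗
u: □¬p is F, □◇p is F. ✗
v: □¬p is F, □◇p is F. ✗
z: □¬p is T, □◇p is T. ✓
Satisfying worlds: {z}.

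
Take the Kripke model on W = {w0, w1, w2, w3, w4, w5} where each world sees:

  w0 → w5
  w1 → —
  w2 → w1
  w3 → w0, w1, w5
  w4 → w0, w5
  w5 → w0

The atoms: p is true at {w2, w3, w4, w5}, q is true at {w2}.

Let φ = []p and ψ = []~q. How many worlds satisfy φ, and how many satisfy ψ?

2 and 6

For []p:
w0: successors {w5}; p there: w5:T. ✓
w1: no successors, so []p holds vacuously. ✓
w2: successors {w1}; p there: w1:F. ✗
w3: successors {w0, w1, w5}; p there: w0:F, w1:F, w5:T. ✗
w4: successors {w0, w5}; p there: w0:F, w5:T. ✗
w5: successors {w0}; p there: w0:F. ✗
— 2 worlds.
For []~q:
w0: successors {w5}; ~q there: w5:T. ✓
w1: no successors, so []~q holds vacuously. ✓
w2: successors {w1}; ~q there: w1:T. ✓
w3: successors {w0, w1, w5}; ~q there: w0:T, w1:T, w5:T. ✓
w4: successors {w0, w5}; ~q there: w0:T, w5:T. ✓
w5: successors {w0}; ~q there: w0:T. ✓
— 6 worlds.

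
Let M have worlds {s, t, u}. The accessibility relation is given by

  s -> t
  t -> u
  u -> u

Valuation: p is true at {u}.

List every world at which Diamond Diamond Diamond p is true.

s: successors {t}; Diamond Diamond p there: t:T. ✓
t: successors {u}; Diamond Diamond p there: u:T. ✓
u: successors {u}; Diamond Diamond p there: u:T. ✓

{s, t, u}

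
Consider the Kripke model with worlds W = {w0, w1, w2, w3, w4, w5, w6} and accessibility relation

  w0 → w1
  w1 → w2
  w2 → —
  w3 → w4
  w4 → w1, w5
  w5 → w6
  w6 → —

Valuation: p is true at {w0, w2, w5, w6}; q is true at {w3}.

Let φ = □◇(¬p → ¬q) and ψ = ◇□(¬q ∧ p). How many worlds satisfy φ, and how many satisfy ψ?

For □◇(¬p → ¬q):
w0: successors {w1}; ◇(¬p → ¬q) there: w1:T. ✓
w1: successors {w2}; ◇(¬p → ¬q) there: w2:F. ✗
w2: no successors, so □◇(¬p → ¬q) holds vacuously. ✓
w3: successors {w4}; ◇(¬p → ¬q) there: w4:T. ✓
w4: successors {w1, w5}; ◇(¬p → ¬q) there: w1:T, w5:T. ✓
w5: successors {w6}; ◇(¬p → ¬q) there: w6:F. ✗
w6: no successors, so □◇(¬p → ¬q) holds vacuously. ✓
— 5 worlds.
For ◇□(¬q ∧ p):
w0: successors {w1}; □(¬q ∧ p) there: w1:T. ✓
w1: successors {w2}; □(¬q ∧ p) there: w2:T. ✓
w2: no successors, so ◇□(¬q ∧ p) fails. ✗
w3: successors {w4}; □(¬q ∧ p) there: w4:F. ✗
w4: successors {w1, w5}; □(¬q ∧ p) there: w1:T, w5:T. ✓
w5: successors {w6}; □(¬q ∧ p) there: w6:T. ✓
w6: no successors, so ◇□(¬q ∧ p) fails. ✗
— 4 worlds.

5 and 4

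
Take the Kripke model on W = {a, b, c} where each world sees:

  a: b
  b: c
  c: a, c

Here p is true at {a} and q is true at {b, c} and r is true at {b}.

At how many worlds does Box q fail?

1

a: successors {b}; q there: b:T. ✓
b: successors {c}; q there: c:T. ✓
c: successors {a, c}; q there: a:F, c:T. ✗
Satisfying worlds: {a, b}.
So Box q fails at the other 1 world.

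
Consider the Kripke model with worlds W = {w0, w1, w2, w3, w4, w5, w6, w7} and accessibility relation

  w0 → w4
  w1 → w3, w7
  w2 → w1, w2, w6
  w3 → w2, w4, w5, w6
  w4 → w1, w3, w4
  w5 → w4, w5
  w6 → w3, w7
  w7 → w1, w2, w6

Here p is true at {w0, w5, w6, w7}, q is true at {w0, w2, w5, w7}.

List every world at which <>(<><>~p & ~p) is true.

w0: successors {w4}; <><>~p & ~p there: w4:T. ✓
w1: successors {w3, w7}; <><>~p & ~p there: w3:T, w7:F. ✓
w2: successors {w1, w2, w6}; <><>~p & ~p there: w1:T, w2:T, w6:F. ✓
w3: successors {w2, w4, w5, w6}; <><>~p & ~p there: w2:T, w4:T, w5:F, w6:F. ✓
w4: successors {w1, w3, w4}; <><>~p & ~p there: w1:T, w3:T, w4:T. ✓
w5: successors {w4, w5}; <><>~p & ~p there: w4:T, w5:F. ✓
w6: successors {w3, w7}; <><>~p & ~p there: w3:T, w7:F. ✓
w7: successors {w1, w2, w6}; <><>~p & ~p there: w1:T, w2:T, w6:F. ✓

{w0, w1, w2, w3, w4, w5, w6, w7}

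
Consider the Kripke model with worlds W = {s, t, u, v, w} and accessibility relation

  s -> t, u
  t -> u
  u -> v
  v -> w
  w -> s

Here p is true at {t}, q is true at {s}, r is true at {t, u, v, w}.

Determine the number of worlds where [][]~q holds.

4

s: successors {t, u}; []~q there: t:T, u:T. ✓
t: successors {u}; []~q there: u:T. ✓
u: successors {v}; []~q there: v:T. ✓
v: successors {w}; []~q there: w:F. ✗
w: successors {s}; []~q there: s:T. ✓
Satisfying worlds: {s, t, u, w}.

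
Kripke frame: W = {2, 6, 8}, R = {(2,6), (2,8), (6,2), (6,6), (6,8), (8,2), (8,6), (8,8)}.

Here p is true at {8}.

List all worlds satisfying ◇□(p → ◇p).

{2, 6, 8}

2: successors {6, 8}; □(p → ◇p) there: 6:T, 8:T. ✓
6: successors {2, 6, 8}; □(p → ◇p) there: 2:T, 6:T, 8:T. ✓
8: successors {2, 6, 8}; □(p → ◇p) there: 2:T, 6:T, 8:T. ✓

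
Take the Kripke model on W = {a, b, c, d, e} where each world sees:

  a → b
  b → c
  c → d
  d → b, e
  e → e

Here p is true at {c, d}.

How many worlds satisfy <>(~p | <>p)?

4

a: successors {b}; ~p | <>p there: b:T. ✓
b: successors {c}; ~p | <>p there: c:T. ✓
c: successors {d}; ~p | <>p there: d:F. ✗
d: successors {b, e}; ~p | <>p there: b:T, e:T. ✓
e: successors {e}; ~p | <>p there: e:T. ✓
Satisfying worlds: {a, b, d, e}.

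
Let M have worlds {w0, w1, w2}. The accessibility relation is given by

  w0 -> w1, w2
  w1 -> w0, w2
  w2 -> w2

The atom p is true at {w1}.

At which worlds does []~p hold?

w0: successors {w1, w2}; ~p there: w1:F, w2:T. ✗
w1: successors {w0, w2}; ~p there: w0:T, w2:T. ✓
w2: successors {w2}; ~p there: w2:T. ✓

{w1, w2}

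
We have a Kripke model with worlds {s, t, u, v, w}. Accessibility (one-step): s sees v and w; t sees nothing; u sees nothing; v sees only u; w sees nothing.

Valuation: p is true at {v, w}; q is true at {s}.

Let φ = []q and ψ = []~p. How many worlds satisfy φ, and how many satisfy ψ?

For []q:
s: successors {v, w}; q there: v:F, w:F. ✗
t: no successors, so []q holds vacuously. ✓
u: no successors, so []q holds vacuously. ✓
v: successors {u}; q there: u:F. ✗
w: no successors, so []q holds vacuously. ✓
— 3 worlds.
For []~p:
s: successors {v, w}; ~p there: v:F, w:F. ✗
t: no successors, so []~p holds vacuously. ✓
u: no successors, so []~p holds vacuously. ✓
v: successors {u}; ~p there: u:T. ✓
w: no successors, so []~p holds vacuously. ✓
— 4 worlds.

3 and 4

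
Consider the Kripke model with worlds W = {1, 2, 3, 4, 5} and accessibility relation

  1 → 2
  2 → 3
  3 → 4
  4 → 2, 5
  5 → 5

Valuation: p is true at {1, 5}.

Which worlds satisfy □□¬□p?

1: successors {2}; □¬□p there: 2:T. ✓
2: successors {3}; □¬□p there: 3:T. ✓
3: successors {4}; □¬□p there: 4:F. ✗
4: successors {2, 5}; □¬□p there: 2:T, 5:F. ✗
5: successors {5}; □¬□p there: 5:F. ✗

{1, 2}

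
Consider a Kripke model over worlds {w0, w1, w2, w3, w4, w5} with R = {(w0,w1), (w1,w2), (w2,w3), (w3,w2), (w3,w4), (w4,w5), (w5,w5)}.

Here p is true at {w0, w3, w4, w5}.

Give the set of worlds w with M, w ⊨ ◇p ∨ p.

w0: ◇p is F, p is T. ✓
w1: ◇p is F, p is F. ✗
w2: ◇p is T, p is F. ✓
w3: ◇p is T, p is T. ✓
w4: ◇p is T, p is T. ✓
w5: ◇p is T, p is T. ✓

{w0, w2, w3, w4, w5}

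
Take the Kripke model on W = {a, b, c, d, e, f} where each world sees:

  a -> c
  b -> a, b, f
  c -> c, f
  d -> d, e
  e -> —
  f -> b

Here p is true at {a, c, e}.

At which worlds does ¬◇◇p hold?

a: ◇◇p is T. ✗
b: ◇◇p is T. ✗
c: ◇◇p is T. ✗
d: ◇◇p is T. ✗
e: ◇◇p is F. ✓
f: ◇◇p is T. ✗

{e}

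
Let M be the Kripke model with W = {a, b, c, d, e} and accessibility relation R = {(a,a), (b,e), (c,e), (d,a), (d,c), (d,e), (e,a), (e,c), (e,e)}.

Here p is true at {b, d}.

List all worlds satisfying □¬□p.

a: successors {a}; ¬□p there: a:T. ✓
b: successors {e}; ¬□p there: e:T. ✓
c: successors {e}; ¬□p there: e:T. ✓
d: successors {a, c, e}; ¬□p there: a:T, c:T, e:T. ✓
e: successors {a, c, e}; ¬□p there: a:T, c:T, e:T. ✓

{a, b, c, d, e}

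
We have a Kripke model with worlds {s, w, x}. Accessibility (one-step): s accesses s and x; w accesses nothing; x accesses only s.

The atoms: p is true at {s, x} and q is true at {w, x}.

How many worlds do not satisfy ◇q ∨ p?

1

s: ◇q is T, p is T. ✓
w: ◇q is F, p is F. ✗
x: ◇q is F, p is T. ✓
Satisfying worlds: {s, x}.
So ◇q ∨ p fails at the other 1 world.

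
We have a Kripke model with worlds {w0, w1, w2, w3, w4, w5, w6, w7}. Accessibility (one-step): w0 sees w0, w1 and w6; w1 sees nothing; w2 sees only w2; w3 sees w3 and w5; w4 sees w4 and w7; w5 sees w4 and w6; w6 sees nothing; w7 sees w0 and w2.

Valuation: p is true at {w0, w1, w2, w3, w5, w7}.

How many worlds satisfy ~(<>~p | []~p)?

w0: <>~p | []~p is T. ✗
w1: <>~p | []~p is T. ✗
w2: <>~p | []~p is F. ✓
w3: <>~p | []~p is F. ✓
w4: <>~p | []~p is T. ✗
w5: <>~p | []~p is T. ✗
w6: <>~p | []~p is T. ✗
w7: <>~p | []~p is F. ✓
Satisfying worlds: {w2, w3, w7}.

3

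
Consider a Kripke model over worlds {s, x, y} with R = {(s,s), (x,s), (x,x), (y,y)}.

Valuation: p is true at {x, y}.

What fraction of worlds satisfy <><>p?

s: successors {s}; <>p there: s:F. ✗
x: successors {s, x}; <>p there: s:F, x:T. ✓
y: successors {y}; <>p there: y:T. ✓
That's 2 of 3 worlds, so 2/3.

2/3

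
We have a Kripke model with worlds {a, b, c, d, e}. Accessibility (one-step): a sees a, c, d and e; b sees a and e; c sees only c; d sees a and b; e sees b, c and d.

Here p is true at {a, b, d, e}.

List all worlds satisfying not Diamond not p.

a: Diamond not p is T. ✗
b: Diamond not p is F. ✓
c: Diamond not p is T. ✗
d: Diamond not p is F. ✓
e: Diamond not p is T. ✗

{b, d}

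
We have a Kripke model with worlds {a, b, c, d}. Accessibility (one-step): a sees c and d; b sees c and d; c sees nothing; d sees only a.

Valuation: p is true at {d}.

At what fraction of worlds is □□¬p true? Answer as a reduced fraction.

3/4

a: successors {c, d}; □¬p there: c:T, d:T. ✓
b: successors {c, d}; □¬p there: c:T, d:T. ✓
c: no successors, so □□¬p holds vacuously. ✓
d: successors {a}; □¬p there: a:F. ✗
That's 3 of 4 worlds, so 3/4.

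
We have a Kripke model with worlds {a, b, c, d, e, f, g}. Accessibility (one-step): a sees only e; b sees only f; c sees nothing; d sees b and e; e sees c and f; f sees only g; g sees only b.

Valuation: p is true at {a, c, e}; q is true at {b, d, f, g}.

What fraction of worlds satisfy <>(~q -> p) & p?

a: <>(~q -> p) is T, p is T. ✓
b: <>(~q -> p) is T, p is F. ✗
c: <>(~q -> p) is F, p is T. ✗
d: <>(~q -> p) is T, p is F. ✗
e: <>(~q -> p) is T, p is T. ✓
f: <>(~q -> p) is T, p is F. ✗
g: <>(~q -> p) is T, p is F. ✗
That's 2 of 7 worlds, so 2/7.

2/7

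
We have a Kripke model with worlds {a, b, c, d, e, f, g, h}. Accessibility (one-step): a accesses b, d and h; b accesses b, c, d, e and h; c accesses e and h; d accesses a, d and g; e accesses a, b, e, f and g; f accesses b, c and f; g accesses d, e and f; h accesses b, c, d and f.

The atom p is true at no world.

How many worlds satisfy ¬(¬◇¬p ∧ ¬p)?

a: ¬◇¬p ∧ ¬p is F. ✓
b: ¬◇¬p ∧ ¬p is F. ✓
c: ¬◇¬p ∧ ¬p is F. ✓
d: ¬◇¬p ∧ ¬p is F. ✓
e: ¬◇¬p ∧ ¬p is F. ✓
f: ¬◇¬p ∧ ¬p is F. ✓
g: ¬◇¬p ∧ ¬p is F. ✓
h: ¬◇¬p ∧ ¬p is F. ✓
Satisfying worlds: {a, b, c, d, e, f, g, h}.

8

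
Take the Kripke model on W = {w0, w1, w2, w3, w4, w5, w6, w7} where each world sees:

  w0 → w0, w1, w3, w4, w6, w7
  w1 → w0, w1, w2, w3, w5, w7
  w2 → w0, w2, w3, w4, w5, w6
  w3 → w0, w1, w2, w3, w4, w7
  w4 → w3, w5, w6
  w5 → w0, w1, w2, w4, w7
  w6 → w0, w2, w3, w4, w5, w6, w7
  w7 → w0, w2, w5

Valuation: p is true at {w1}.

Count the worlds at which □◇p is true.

w0: successors {w0, w1, w3, w4, w6, w7}; ◇p there: w0:T, w1:T, w3:T, w4:F, w6:F, w7:F. ✗
w1: successors {w0, w1, w2, w3, w5, w7}; ◇p there: w0:T, w1:T, w2:F, w3:T, w5:T, w7:F. ✗
w2: successors {w0, w2, w3, w4, w5, w6}; ◇p there: w0:T, w2:F, w3:T, w4:F, w5:T, w6:F. ✗
w3: successors {w0, w1, w2, w3, w4, w7}; ◇p there: w0:T, w1:T, w2:F, w3:T, w4:F, w7:F. ✗
w4: successors {w3, w5, w6}; ◇p there: w3:T, w5:T, w6:F. ✗
w5: successors {w0, w1, w2, w4, w7}; ◇p there: w0:T, w1:T, w2:F, w4:F, w7:F. ✗
w6: successors {w0, w2, w3, w4, w5, w6, w7}; ◇p there: w0:T, w2:F, w3:T, w4:F, w5:T, w6:F, w7:F. ✗
w7: successors {w0, w2, w5}; ◇p there: w0:T, w2:F, w5:T. ✗
Satisfying worlds: ∅.

0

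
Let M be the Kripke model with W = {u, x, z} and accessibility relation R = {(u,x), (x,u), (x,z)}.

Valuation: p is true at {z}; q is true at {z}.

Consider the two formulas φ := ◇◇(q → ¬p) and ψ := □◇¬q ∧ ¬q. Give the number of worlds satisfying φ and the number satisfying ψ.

2 and 1

For ◇◇(q → ¬p):
u: successors {x}; ◇(q → ¬p) there: x:T. ✓
x: successors {u, z}; ◇(q → ¬p) there: u:T, z:F. ✓
z: no successors, so ◇◇(q → ¬p) fails. ✗
— 2 worlds.
For □◇¬q ∧ ¬q:
u: □◇¬q is T, ¬q is T. ✓
x: □◇¬q is F, ¬q is T. ✗
z: □◇¬q is T, ¬q is F. ✗
— 1 world.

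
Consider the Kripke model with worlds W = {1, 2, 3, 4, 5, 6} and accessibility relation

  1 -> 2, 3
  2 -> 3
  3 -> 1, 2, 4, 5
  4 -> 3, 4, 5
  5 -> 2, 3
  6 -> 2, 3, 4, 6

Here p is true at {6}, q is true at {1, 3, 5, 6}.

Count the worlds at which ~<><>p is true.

1: <><>p is F. ✓
2: <><>p is F. ✓
3: <><>p is F. ✓
4: <><>p is F. ✓
5: <><>p is F. ✓
6: <><>p is T. ✗
Satisfying worlds: {1, 2, 3, 4, 5}.

5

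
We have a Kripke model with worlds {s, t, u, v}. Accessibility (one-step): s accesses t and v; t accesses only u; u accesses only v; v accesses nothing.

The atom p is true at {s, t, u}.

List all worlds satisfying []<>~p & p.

s: []<>~p is F, p is T. ✗
t: []<>~p is T, p is T. ✓
u: []<>~p is F, p is T. ✗
v: []<>~p is T, p is F. ✗

{t}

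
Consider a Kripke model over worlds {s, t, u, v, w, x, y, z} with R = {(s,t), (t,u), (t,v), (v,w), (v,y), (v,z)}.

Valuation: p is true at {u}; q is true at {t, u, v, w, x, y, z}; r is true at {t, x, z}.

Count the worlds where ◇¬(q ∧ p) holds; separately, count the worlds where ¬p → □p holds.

3 and 5

For ◇¬(q ∧ p):
s: successors {t}; ¬(q ∧ p) there: t:T. ✓
t: successors {u, v}; ¬(q ∧ p) there: u:F, v:T. ✓
u: no successors, so ◇¬(q ∧ p) fails. ✗
v: successors {w, y, z}; ¬(q ∧ p) there: w:T, y:T, z:T. ✓
w: no successors, so ◇¬(q ∧ p) fails. ✗
x: no successors, so ◇¬(q ∧ p) fails. ✗
y: no successors, so ◇¬(q ∧ p) fails. ✗
z: no successors, so ◇¬(q ∧ p) fails. ✗
— 3 worlds.
For ¬p → □p:
s: ¬p is T, □p is F. ✗
t: ¬p is T, □p is F. ✗
u: ¬p is F, □p is T. ✓
v: ¬p is T, □p is F. ✗
w: ¬p is T, □p is T. ✓
x: ¬p is T, □p is T. ✓
y: ¬p is T, □p is T. ✓
z: ¬p is T, □p is T. ✓
— 5 worlds.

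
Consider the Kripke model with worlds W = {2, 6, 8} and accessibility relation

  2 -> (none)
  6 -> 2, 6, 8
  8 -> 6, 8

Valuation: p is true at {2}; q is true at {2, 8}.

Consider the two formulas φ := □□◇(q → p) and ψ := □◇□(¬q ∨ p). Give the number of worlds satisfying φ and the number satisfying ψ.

For □□◇(q → p):
2: no successors, so □□◇(q → p) holds vacuously. ✓
6: successors {2, 6, 8}; □◇(q → p) there: 2:T, 6:F, 8:T. ✗
8: successors {6, 8}; □◇(q → p) there: 6:F, 8:T. ✗
— 1 world.
For □◇□(¬q ∨ p):
2: no successors, so □◇□(¬q ∨ p) holds vacuously. ✓
6: successors {2, 6, 8}; ◇□(¬q ∨ p) there: 2:F, 6:T, 8:F. ✗
8: successors {6, 8}; ◇□(¬q ∨ p) there: 6:T, 8:F. ✗
— 1 world.

1 and 1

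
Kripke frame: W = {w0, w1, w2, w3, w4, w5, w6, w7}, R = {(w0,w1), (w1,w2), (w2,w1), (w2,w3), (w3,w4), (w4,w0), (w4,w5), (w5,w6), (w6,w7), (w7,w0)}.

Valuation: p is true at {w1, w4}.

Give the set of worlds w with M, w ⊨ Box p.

{w0, w3}

w0: successors {w1}; p there: w1:T. ✓
w1: successors {w2}; p there: w2:F. ✗
w2: successors {w1, w3}; p there: w1:T, w3:F. ✗
w3: successors {w4}; p there: w4:T. ✓
w4: successors {w0, w5}; p there: w0:F, w5:F. ✗
w5: successors {w6}; p there: w6:F. ✗
w6: successors {w7}; p there: w7:F. ✗
w7: successors {w0}; p there: w0:F. ✗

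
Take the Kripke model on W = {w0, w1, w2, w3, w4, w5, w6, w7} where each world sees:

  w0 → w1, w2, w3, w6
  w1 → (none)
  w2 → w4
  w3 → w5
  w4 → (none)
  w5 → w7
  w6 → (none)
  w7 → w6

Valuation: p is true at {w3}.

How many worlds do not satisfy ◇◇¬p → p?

2

w0: ◇◇¬p is T, p is F. ✗
w1: ◇◇¬p is F, p is F. ✓
w2: ◇◇¬p is F, p is F. ✓
w3: ◇◇¬p is T, p is T. ✓
w4: ◇◇¬p is F, p is F. ✓
w5: ◇◇¬p is T, p is F. ✗
w6: ◇◇¬p is F, p is F. ✓
w7: ◇◇¬p is F, p is F. ✓
Satisfying worlds: {w1, w2, w3, w4, w6, w7}.
So ◇◇¬p → p fails at the other 2 worlds.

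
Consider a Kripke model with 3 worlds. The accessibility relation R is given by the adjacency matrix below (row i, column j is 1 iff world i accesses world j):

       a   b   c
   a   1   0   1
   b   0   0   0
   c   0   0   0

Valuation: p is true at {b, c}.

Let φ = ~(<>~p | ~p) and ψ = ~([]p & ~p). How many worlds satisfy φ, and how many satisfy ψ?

For ~(<>~p | ~p):
a: <>~p | ~p is T. ✗
b: <>~p | ~p is F. ✓
c: <>~p | ~p is F. ✓
— 2 worlds.
For ~([]p & ~p):
a: []p & ~p is F. ✓
b: []p & ~p is F. ✓
c: []p & ~p is F. ✓
— 3 worlds.

2 and 3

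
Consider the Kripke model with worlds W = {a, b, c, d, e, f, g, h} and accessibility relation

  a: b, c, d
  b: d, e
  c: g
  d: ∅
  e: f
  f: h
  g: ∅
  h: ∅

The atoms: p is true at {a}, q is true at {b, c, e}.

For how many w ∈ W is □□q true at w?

5

a: successors {b, c, d}; □q there: b:F, c:F, d:T. ✗
b: successors {d, e}; □q there: d:T, e:F. ✗
c: successors {g}; □q there: g:T. ✓
d: no successors, so □□q holds vacuously. ✓
e: successors {f}; □q there: f:F. ✗
f: successors {h}; □q there: h:T. ✓
g: no successors, so □□q holds vacuously. ✓
h: no successors, so □□q holds vacuously. ✓
Satisfying worlds: {c, d, f, g, h}.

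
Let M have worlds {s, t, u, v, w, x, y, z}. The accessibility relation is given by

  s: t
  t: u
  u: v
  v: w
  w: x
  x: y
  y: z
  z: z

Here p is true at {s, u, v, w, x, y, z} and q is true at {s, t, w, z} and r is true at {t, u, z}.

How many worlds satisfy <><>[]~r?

s: successors {t}; <>[]~r there: t:T. ✓
t: successors {u}; <>[]~r there: u:T. ✓
u: successors {v}; <>[]~r there: v:T. ✓
v: successors {w}; <>[]~r there: w:T. ✓
w: successors {x}; <>[]~r there: x:F. ✗
x: successors {y}; <>[]~r there: y:F. ✗
y: successors {z}; <>[]~r there: z:F. ✗
z: successors {z}; <>[]~r there: z:F. ✗
Satisfying worlds: {s, t, u, v}.

4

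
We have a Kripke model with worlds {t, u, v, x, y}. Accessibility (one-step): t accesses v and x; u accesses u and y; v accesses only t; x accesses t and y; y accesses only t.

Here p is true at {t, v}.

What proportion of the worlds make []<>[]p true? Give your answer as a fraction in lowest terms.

2/5

t: successors {v, x}; <>[]p there: v:F, x:T. ✗
u: successors {u, y}; <>[]p there: u:T, y:F. ✗
v: successors {t}; <>[]p there: t:T. ✓
x: successors {t, y}; <>[]p there: t:T, y:F. ✗
y: successors {t}; <>[]p there: t:T. ✓
That's 2 of 5 worlds, so 2/5.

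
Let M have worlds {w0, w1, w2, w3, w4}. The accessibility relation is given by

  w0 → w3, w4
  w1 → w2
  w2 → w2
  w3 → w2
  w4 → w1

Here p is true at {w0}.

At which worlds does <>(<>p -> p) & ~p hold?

{w1, w2, w3, w4}

w0: <>(<>p -> p) is T, ~p is F. ✗
w1: <>(<>p -> p) is T, ~p is T. ✓
w2: <>(<>p -> p) is T, ~p is T. ✓
w3: <>(<>p -> p) is T, ~p is T. ✓
w4: <>(<>p -> p) is T, ~p is T. ✓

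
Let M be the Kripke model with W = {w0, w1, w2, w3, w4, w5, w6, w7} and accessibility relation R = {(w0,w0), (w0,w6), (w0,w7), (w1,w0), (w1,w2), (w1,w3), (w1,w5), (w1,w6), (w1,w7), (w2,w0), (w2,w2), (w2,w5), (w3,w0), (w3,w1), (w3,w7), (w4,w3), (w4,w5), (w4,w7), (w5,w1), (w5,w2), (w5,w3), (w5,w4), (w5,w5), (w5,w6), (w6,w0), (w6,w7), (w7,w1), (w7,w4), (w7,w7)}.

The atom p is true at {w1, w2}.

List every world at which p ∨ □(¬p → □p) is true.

{w1, w2}

w0: p is F, □(¬p → □p) is F. ✗
w1: p is T, □(¬p → □p) is F. ✓
w2: p is T, □(¬p → □p) is F. ✓
w3: p is F, □(¬p → □p) is F. ✗
w4: p is F, □(¬p → □p) is F. ✗
w5: p is F, □(¬p → □p) is F. ✗
w6: p is F, □(¬p → □p) is F. ✗
w7: p is F, □(¬p → □p) is F. ✗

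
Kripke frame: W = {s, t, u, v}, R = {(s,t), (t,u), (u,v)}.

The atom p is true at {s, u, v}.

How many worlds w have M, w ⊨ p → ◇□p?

3

s: p is T, ◇□p is T. ✓
t: p is F, ◇□p is T. ✓
u: p is T, ◇□p is T. ✓
v: p is T, ◇□p is F. ✗
Satisfying worlds: {s, t, u}.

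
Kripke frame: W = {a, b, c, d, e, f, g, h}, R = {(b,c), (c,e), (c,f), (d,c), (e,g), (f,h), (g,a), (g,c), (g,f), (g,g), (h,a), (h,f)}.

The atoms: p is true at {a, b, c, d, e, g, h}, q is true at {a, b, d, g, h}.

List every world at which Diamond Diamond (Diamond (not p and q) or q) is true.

{c, e, f, g, h}

a: no successors, so Diamond Diamond (Diamond (not p and q) or q) fails. ✗
b: successors {c}; Diamond (Diamond (not p and q) or q) there: c:F. ✗
c: successors {e, f}; Diamond (Diamond (not p and q) or q) there: e:T, f:T. ✓
d: successors {c}; Diamond (Diamond (not p and q) or q) there: c:F. ✗
e: successors {g}; Diamond (Diamond (not p and q) or q) there: g:T. ✓
f: successors {h}; Diamond (Diamond (not p and q) or q) there: h:T. ✓
g: successors {a, c, f, g}; Diamond (Diamond (not p and q) or q) there: a:F, c:F, f:T, g:T. ✓
h: successors {a, f}; Diamond (Diamond (not p and q) or q) there: a:F, f:T. ✓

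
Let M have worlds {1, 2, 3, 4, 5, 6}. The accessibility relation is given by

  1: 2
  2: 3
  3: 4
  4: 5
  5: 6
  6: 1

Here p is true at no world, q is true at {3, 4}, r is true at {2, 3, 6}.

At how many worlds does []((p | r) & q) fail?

5

1: successors {2}; (p | r) & q there: 2:F. ✗
2: successors {3}; (p | r) & q there: 3:T. ✓
3: successors {4}; (p | r) & q there: 4:F. ✗
4: successors {5}; (p | r) & q there: 5:F. ✗
5: successors {6}; (p | r) & q there: 6:F. ✗
6: successors {1}; (p | r) & q there: 1:F. ✗
Satisfying worlds: {2}.
So []((p | r) & q) fails at the other 5 worlds.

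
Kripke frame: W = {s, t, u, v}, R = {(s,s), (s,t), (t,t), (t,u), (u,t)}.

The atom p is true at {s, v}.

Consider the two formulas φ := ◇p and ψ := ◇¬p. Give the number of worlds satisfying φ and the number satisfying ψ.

1 and 3

For ◇p:
s: successors {s, t}; p there: s:T, t:F. ✓
t: successors {t, u}; p there: t:F, u:F. ✗
u: successors {t}; p there: t:F. ✗
v: no successors, so ◇p fails. ✗
— 1 world.
For ◇¬p:
s: successors {s, t}; ¬p there: s:F, t:T. ✓
t: successors {t, u}; ¬p there: t:T, u:T. ✓
u: successors {t}; ¬p there: t:T. ✓
v: no successors, so ◇¬p fails. ✗
— 3 worlds.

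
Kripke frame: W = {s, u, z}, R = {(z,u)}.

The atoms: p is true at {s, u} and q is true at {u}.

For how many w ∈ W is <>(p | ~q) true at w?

s: no successors, so <>(p | ~q) fails. ✗
u: no successors, so <>(p | ~q) fails. ✗
z: successors {u}; p | ~q there: u:T. ✓
Satisfying worlds: {z}.

1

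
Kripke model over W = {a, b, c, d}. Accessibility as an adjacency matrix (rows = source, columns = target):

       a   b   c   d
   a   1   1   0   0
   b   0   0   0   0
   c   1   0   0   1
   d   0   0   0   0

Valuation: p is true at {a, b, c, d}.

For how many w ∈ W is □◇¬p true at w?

a: successors {a, b}; ◇¬p there: a:F, b:F. ✗
b: no successors, so □◇¬p holds vacuously. ✓
c: successors {a, d}; ◇¬p there: a:F, d:F. ✗
d: no successors, so □◇¬p holds vacuously. ✓
Satisfying worlds: {b, d}.

2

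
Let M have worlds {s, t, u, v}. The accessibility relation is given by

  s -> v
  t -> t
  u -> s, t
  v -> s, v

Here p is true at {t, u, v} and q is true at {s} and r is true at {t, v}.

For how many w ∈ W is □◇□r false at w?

2

s: successors {v}; ◇□r there: v:T. ✓
t: successors {t}; ◇□r there: t:T. ✓
u: successors {s, t}; ◇□r there: s:F, t:T. ✗
v: successors {s, v}; ◇□r there: s:F, v:T. ✗
Satisfying worlds: {s, t}.
So □◇□r fails at the other 2 worlds.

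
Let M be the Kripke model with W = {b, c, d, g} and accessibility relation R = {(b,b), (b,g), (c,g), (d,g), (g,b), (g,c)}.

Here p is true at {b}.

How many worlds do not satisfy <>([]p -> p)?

0

b: successors {b, g}; []p -> p there: b:T, g:T. ✓
c: successors {g}; []p -> p there: g:T. ✓
d: successors {g}; []p -> p there: g:T. ✓
g: successors {b, c}; []p -> p there: b:T, c:T. ✓
Satisfying worlds: {b, c, d, g}.
So <>([]p -> p) fails at the other 0 worlds.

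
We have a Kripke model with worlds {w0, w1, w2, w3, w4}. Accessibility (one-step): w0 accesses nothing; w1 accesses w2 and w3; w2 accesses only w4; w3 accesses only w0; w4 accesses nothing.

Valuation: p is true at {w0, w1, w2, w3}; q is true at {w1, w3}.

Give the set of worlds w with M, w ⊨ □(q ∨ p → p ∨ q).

w0: no successors, so □(q ∨ p → p ∨ q) holds vacuously. ✓
w1: successors {w2, w3}; q ∨ p → p ∨ q there: w2:T, w3:T. ✓
w2: successors {w4}; q ∨ p → p ∨ q there: w4:T. ✓
w3: successors {w0}; q ∨ p → p ∨ q there: w0:T. ✓
w4: no successors, so □(q ∨ p → p ∨ q) holds vacuously. ✓

{w0, w1, w2, w3, w4}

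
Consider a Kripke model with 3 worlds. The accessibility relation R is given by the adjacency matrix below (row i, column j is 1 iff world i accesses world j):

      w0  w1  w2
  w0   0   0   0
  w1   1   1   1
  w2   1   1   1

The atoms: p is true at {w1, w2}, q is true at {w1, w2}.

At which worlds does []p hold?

{w0}

w0: no successors, so []p holds vacuously. ✓
w1: successors {w0, w1, w2}; p there: w0:F, w1:T, w2:T. ✗
w2: successors {w0, w1, w2}; p there: w0:F, w1:T, w2:T. ✗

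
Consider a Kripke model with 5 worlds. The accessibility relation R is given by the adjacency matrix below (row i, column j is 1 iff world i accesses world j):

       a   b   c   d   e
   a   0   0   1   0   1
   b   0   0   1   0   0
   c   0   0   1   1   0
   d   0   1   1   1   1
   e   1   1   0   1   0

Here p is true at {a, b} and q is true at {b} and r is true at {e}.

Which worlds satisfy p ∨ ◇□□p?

{a, b}

a: p is T, ◇□□p is F. ✓
b: p is T, ◇□□p is F. ✓
c: p is F, ◇□□p is F. ✗
d: p is F, ◇□□p is F. ✗
e: p is F, ◇□□p is F. ✗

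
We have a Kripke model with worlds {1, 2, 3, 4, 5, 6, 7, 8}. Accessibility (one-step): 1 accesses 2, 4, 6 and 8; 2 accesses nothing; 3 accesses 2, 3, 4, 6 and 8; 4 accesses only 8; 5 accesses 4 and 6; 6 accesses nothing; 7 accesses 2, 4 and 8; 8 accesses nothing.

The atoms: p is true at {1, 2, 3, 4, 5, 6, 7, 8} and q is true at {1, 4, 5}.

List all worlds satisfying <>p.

1: successors {2, 4, 6, 8}; p there: 2:T, 4:T, 6:T, 8:T. ✓
2: no successors, so <>p fails. ✗
3: successors {2, 3, 4, 6, 8}; p there: 2:T, 3:T, 4:T, 6:T, 8:T. ✓
4: successors {8}; p there: 8:T. ✓
5: successors {4, 6}; p there: 4:T, 6:T. ✓
6: no successors, so <>p fails. ✗
7: successors {2, 4, 8}; p there: 2:T, 4:T, 8:T. ✓
8: no successors, so <>p fails. ✗

{1, 3, 4, 5, 7}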